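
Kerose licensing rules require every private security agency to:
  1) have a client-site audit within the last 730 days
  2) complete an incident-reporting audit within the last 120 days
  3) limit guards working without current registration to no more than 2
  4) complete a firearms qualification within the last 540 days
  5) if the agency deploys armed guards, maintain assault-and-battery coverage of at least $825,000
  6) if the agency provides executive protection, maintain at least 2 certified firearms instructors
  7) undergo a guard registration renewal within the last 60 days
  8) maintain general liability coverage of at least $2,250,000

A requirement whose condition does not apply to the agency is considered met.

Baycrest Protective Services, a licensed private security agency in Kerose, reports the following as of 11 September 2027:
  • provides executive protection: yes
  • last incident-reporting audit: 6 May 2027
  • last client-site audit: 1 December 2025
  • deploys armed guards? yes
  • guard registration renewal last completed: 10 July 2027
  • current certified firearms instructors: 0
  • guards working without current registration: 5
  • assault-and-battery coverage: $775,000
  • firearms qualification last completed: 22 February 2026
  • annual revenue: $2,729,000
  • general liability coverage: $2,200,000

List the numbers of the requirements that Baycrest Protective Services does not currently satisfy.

1. client-site audit 649 days ago vs limit 730 → met
2. incident-reporting audit 128 days ago vs limit 120 → not met
3. guards working without current registration 5 > 2 → not met
4. firearms qualification 566 days ago vs limit 540 → not met
5. condition 'deploys armed guards' holds; assault-and-battery coverage $775,000 < $825,000 → not met
6. condition 'provides executive protection' holds; certified firearms instructors 0 < 2 → not met
7. guard registration renewal 63 days ago vs limit 60 → not met
8. general liability coverage $2,200,000 < $2,250,000 → not met
Not met: 2, 3, 4, 5, 6, 7, 8

2, 3, 4, 5, 6, 7, 8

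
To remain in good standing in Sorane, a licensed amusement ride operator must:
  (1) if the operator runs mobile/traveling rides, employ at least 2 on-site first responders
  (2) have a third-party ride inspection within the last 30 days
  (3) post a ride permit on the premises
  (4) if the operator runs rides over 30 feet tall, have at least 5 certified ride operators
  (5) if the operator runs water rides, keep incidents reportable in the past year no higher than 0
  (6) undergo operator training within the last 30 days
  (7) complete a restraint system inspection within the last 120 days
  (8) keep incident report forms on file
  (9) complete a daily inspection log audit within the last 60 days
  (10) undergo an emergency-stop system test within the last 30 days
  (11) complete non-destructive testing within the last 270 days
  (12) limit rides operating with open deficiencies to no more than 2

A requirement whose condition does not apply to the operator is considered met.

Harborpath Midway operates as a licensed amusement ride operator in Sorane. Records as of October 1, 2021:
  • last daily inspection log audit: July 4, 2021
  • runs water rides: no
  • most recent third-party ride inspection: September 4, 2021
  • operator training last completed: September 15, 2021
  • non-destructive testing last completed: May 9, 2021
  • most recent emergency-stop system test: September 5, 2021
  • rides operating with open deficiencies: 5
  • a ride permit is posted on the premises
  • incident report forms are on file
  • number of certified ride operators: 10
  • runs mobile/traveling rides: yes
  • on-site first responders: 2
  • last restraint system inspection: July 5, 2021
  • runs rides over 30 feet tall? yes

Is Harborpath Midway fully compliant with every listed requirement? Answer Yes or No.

1. condition 'runs mobile/traveling rides' holds; on-site first responders 2 ≥ 2 → met
2. third-party ride inspection 27 days ago vs limit 30 → met
3. ride permit present → met
4. condition 'runs rides over 30 feet tall' holds; certified ride operators 10 ≥ 5 → met
5. condition 'runs water rides' does not hold → requirement n/a → met
6. operator training 16 days ago vs limit 30 → met
7. restraint system inspection 88 days ago vs limit 120 → met
8. incident report forms present → met
9. daily inspection log audit 89 days ago vs limit 60 → not met
10. emergency-stop system test 26 days ago vs limit 30 → met
11. non-destructive testing 145 days ago vs limit 270 → met
12. rides operating with open deficiencies 5 > 2 → not met
Not met: 9, 12

No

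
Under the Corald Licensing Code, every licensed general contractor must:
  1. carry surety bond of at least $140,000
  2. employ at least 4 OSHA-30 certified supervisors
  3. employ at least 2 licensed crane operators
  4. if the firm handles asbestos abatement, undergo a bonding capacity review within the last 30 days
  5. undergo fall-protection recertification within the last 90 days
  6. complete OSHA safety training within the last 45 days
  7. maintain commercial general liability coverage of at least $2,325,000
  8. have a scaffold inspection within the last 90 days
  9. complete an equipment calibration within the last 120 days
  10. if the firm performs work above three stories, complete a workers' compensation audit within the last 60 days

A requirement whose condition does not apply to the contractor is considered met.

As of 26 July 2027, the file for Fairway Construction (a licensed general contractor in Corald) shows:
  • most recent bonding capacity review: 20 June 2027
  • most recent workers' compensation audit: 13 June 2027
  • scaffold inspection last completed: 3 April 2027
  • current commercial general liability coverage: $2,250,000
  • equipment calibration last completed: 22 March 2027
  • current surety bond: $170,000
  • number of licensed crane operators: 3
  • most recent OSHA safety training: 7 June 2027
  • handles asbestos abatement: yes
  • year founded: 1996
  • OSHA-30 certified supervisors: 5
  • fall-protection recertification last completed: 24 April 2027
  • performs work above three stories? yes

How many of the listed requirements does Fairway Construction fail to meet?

1. surety bond $170,000 ≥ $140,000 → met
2. OSHA-30 certified supervisors 5 ≥ 4 → met
3. licensed crane operators 3 ≥ 2 → met
4. condition 'handles asbestos abatement' holds; bonding capacity review 36 days ago vs limit 30 → not met
5. fall-protection recertification 93 days ago vs limit 90 → not met
6. OSHA safety training 49 days ago vs limit 45 → not met
7. commercial general liability coverage $2,250,000 < $2,325,000 → not met
8. scaffold inspection 114 days ago vs limit 90 → not met
9. equipment calibration 126 days ago vs limit 120 → not met
10. condition 'performs work above three stories' holds; workers' compensation audit 43 days ago vs limit 60 → met
Not met: 6 of 10

6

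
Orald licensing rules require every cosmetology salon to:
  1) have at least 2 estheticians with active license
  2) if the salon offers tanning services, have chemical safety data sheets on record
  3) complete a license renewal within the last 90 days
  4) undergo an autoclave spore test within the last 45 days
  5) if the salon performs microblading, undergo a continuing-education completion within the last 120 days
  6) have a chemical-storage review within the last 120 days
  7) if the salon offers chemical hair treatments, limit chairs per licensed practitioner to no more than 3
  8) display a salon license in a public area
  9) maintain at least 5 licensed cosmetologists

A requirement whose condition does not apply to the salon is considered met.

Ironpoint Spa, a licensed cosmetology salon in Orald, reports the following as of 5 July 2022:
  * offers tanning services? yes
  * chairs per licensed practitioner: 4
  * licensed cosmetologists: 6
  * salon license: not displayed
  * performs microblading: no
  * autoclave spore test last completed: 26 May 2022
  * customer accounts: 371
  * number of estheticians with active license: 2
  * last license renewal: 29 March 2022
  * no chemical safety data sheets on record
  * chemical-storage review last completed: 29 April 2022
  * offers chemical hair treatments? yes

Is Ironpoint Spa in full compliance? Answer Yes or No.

1. estheticians with active license 2 ≥ 2 → met
2. condition 'offers tanning services' holds; chemical safety data sheets absent → not met
3. license renewal 98 days ago vs limit 90 → not met
4. autoclave spore test 40 days ago vs limit 45 → met
5. condition 'performs microblading' does not hold → requirement n/a → met
6. chemical-storage review 67 days ago vs limit 120 → met
7. condition 'offers chemical hair treatments' holds; chairs per licensed practitioner 4 > 3 → not met
8. salon license absent → not met
9. licensed cosmetologists 6 ≥ 5 → met
Not met: 2, 3, 7, 8

No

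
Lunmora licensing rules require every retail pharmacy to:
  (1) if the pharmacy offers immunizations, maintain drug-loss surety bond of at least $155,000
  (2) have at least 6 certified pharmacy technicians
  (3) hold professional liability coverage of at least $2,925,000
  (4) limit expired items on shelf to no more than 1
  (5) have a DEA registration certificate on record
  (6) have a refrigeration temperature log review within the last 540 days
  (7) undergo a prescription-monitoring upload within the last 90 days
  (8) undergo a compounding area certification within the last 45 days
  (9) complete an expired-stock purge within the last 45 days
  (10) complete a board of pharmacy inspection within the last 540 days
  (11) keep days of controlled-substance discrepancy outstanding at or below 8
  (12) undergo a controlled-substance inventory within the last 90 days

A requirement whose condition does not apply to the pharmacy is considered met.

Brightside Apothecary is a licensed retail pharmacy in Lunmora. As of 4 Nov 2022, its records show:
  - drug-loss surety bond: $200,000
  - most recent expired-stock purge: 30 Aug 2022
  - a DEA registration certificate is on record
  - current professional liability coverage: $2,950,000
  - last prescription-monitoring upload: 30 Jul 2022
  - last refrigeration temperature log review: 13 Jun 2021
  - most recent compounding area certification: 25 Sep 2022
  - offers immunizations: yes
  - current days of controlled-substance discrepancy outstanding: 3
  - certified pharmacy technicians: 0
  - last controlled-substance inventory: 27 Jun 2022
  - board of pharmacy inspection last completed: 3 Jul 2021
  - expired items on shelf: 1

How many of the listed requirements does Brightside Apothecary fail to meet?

1. condition 'offers immunizations' holds; drug-loss surety bond $200,000 ≥ $155,000 → met
2. certified pharmacy technicians 0 < 6 → not met
3. professional liability coverage $2,950,000 ≥ $2,925,000 → met
4. expired items on shelf 1 ≤ 1 → met
5. DEA registration certificate present → met
6. refrigeration temperature log review 509 days ago vs limit 540 → met
7. prescription-monitoring upload 97 days ago vs limit 90 → not met
8. compounding area certification 40 days ago vs limit 45 → met
9. expired-stock purge 66 days ago vs limit 45 → not met
10. board of pharmacy inspection 489 days ago vs limit 540 → met
11. days of controlled-substance discrepancy outstanding 3 ≤ 8 → met
12. controlled-substance inventory 130 days ago vs limit 90 → not met
Not met: 4 of 12

4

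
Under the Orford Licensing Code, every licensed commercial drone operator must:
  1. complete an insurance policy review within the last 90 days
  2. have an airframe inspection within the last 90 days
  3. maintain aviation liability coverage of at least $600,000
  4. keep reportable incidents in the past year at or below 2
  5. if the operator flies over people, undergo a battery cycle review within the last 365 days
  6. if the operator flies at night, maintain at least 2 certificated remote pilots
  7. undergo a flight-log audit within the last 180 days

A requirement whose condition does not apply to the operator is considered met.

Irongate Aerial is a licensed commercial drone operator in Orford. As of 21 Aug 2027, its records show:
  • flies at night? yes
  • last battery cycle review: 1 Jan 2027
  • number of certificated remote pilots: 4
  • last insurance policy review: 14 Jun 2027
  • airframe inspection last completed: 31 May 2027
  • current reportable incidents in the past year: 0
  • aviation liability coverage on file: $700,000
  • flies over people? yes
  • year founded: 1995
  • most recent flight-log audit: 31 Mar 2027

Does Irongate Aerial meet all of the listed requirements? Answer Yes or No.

1. insurance policy review 68 days ago vs limit 90 → met
2. airframe inspection 82 days ago vs limit 90 → met
3. aviation liability coverage $700,000 ≥ $600,000 → met
4. reportable incidents in the past year 0 ≤ 2 → met
5. condition 'flies over people' holds; battery cycle review 232 days ago vs limit 365 → met
6. condition 'flies at night' holds; certificated remote pilots 4 ≥ 2 → met
7. flight-log audit 143 days ago vs limit 180 → met
All met.

Yes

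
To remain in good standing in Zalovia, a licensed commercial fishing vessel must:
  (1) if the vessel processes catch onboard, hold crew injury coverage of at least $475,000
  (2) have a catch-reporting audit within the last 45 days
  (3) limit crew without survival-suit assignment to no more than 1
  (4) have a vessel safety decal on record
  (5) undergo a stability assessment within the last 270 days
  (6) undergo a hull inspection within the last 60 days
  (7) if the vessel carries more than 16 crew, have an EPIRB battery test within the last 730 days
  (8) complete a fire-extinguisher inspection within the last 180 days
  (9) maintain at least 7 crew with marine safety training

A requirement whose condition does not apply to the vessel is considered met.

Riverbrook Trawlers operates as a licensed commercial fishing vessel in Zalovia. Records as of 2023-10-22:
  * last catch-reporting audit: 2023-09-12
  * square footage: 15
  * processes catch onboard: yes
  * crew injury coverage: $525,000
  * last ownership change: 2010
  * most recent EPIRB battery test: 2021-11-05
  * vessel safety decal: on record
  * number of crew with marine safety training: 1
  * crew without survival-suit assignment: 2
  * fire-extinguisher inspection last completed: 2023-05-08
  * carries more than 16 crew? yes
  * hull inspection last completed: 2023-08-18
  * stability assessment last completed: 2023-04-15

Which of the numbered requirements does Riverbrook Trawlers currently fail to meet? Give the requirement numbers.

3, 6, 9

1. condition 'processes catch onboard' holds; crew injury coverage $525,000 ≥ $475,000 → met
2. catch-reporting audit 40 days ago vs limit 45 → met
3. crew without survival-suit assignment 2 > 1 → not met
4. vessel safety decal present → met
5. stability assessment 190 days ago vs limit 270 → met
6. hull inspection 65 days ago vs limit 60 → not met
7. condition 'carries more than 16 crew' holds; EPIRB battery test 716 days ago vs limit 730 → met
8. fire-extinguisher inspection 167 days ago vs limit 180 → met
9. crew with marine safety training 1 < 7 → not met
Not met: 3, 6, 9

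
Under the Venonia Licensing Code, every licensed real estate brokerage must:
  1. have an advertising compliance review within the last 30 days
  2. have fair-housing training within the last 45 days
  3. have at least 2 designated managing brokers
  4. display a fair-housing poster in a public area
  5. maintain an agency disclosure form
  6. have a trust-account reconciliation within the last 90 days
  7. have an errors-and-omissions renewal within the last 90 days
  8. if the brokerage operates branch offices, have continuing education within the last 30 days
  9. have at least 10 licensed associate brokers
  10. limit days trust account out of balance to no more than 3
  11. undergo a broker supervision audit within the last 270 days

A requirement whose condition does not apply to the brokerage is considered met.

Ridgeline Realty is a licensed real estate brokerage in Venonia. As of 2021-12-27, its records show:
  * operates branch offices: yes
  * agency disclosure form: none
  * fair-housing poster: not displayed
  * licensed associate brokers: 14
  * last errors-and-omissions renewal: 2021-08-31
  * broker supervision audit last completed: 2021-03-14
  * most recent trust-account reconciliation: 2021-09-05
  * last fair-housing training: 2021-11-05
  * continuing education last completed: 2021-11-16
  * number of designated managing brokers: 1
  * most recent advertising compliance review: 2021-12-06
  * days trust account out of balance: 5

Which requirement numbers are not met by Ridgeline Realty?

2, 3, 4, 5, 6, 7, 8, 10, 11

1. advertising compliance review 21 days ago vs limit 30 → met
2. fair-housing training 52 days ago vs limit 45 → not met
3. designated managing brokers 1 < 2 → not met
4. fair-housing poster absent → not met
5. agency disclosure form absent → not met
6. trust-account reconciliation 113 days ago vs limit 90 → not met
7. errors-and-omissions renewal 118 days ago vs limit 90 → not met
8. condition 'operates branch offices' holds; continuing education 41 days ago vs limit 30 → not met
9. licensed associate brokers 14 ≥ 10 → met
10. days trust account out of balance 5 > 3 → not met
11. broker supervision audit 288 days ago vs limit 270 → not met
Not met: 2, 3, 4, 5, 6, 7, 8, 10, 11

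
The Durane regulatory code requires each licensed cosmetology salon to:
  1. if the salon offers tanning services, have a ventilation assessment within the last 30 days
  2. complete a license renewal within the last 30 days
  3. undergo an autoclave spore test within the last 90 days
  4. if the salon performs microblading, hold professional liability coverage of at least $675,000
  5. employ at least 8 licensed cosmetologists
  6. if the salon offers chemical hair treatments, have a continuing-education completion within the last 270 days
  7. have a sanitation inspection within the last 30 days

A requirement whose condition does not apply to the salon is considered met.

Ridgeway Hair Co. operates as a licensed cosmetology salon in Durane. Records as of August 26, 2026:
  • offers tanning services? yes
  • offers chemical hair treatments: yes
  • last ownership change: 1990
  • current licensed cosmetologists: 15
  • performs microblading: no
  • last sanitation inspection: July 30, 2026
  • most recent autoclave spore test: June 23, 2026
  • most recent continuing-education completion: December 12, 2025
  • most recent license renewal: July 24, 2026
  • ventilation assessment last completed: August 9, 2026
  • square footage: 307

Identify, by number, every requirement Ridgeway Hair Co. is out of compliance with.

1. condition 'offers tanning services' holds; ventilation assessment 17 days ago vs limit 30 → met
2. license renewal 33 days ago vs limit 30 → not met
3. autoclave spore test 64 days ago vs limit 90 → met
4. condition 'performs microblading' does not hold → requirement n/a → met
5. licensed cosmetologists 15 ≥ 8 → met
6. condition 'offers chemical hair treatments' holds; continuing-education completion 257 days ago vs limit 270 → met
7. sanitation inspection 27 days ago vs limit 30 → met
Not met: 2

2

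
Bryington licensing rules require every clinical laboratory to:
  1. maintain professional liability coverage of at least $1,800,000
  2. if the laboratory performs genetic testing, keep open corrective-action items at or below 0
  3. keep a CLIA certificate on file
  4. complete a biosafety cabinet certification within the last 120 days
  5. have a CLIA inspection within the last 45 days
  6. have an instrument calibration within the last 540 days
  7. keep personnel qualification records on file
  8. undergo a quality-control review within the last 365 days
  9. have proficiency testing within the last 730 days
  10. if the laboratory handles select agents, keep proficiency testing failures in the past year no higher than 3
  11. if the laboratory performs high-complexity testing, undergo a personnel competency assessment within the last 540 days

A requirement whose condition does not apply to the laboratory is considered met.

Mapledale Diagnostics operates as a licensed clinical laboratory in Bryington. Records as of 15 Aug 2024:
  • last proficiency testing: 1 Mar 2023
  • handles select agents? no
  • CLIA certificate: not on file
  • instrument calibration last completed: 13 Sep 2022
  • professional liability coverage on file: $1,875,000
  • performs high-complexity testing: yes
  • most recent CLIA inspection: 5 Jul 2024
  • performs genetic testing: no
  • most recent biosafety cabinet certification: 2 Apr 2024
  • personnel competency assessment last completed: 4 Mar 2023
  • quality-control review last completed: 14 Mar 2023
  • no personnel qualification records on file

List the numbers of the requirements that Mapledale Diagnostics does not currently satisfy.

1. professional liability coverage $1,875,000 ≥ $1,800,000 → met
2. condition 'performs genetic testing' does not hold → requirement n/a → met
3. CLIA certificate absent → not met
4. biosafety cabinet certification 135 days ago vs limit 120 → not met
5. CLIA inspection 41 days ago vs limit 45 → met
6. instrument calibration 702 days ago vs limit 540 → not met
7. personnel qualification records absent → not met
8. quality-control review 520 days ago vs limit 365 → not met
9. proficiency testing 533 days ago vs limit 730 → met
10. condition 'handles select agents' does not hold → requirement n/a → met
11. condition 'performs high-complexity testing' holds; personnel competency assessment 530 days ago vs limit 540 → met
Not met: 3, 4, 6, 7, 8

3, 4, 6, 7, 8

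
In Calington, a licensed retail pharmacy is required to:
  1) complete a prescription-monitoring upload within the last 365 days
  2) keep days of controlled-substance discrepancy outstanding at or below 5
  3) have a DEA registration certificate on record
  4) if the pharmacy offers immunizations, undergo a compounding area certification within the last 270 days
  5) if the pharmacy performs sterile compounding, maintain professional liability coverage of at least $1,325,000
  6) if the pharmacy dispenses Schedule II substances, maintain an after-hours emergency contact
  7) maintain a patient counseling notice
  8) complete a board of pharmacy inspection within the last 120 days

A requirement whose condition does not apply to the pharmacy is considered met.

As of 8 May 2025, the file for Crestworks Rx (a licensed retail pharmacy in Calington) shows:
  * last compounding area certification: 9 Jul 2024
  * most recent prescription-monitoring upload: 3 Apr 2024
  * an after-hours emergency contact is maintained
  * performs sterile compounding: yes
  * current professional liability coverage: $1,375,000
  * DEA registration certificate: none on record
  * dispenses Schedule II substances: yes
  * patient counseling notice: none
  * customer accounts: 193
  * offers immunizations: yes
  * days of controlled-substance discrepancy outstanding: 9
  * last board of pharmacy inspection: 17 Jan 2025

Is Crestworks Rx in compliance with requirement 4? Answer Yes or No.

No

4. condition 'offers immunizations' holds; compounding area certification 303 days ago vs limit 270 → not met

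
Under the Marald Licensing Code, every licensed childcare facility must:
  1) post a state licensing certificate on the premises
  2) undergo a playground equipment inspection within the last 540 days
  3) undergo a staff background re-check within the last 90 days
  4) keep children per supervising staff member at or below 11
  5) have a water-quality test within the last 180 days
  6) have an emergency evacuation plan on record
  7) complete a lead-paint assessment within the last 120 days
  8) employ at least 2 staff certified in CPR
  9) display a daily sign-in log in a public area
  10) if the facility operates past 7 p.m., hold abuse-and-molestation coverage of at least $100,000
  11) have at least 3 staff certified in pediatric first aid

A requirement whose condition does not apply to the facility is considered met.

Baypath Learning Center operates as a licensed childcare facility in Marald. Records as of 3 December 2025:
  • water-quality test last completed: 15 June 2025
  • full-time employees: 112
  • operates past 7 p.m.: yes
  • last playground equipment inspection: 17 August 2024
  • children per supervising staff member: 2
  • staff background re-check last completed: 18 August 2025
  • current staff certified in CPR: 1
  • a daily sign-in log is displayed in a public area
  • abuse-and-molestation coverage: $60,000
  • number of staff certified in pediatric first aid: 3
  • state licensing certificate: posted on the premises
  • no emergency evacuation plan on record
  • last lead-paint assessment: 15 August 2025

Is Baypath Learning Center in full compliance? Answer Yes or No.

No

1. state licensing certificate present → met
2. playground equipment inspection 473 days ago vs limit 540 → met
3. staff background re-check 107 days ago vs limit 90 → not met
4. children per supervising staff member 2 ≤ 11 → met
5. water-quality test 171 days ago vs limit 180 → met
6. emergency evacuation plan absent → not met
7. lead-paint assessment 110 days ago vs limit 120 → met
8. staff certified in CPR 1 < 2 → not met
9. daily sign-in log present → met
10. condition 'operates past 7 p.m.' holds; abuse-and-molestation coverage $60,000 < $100,000 → not met
11. staff certified in pediatric first aid 3 ≥ 3 → met
Not met: 3, 6, 8, 10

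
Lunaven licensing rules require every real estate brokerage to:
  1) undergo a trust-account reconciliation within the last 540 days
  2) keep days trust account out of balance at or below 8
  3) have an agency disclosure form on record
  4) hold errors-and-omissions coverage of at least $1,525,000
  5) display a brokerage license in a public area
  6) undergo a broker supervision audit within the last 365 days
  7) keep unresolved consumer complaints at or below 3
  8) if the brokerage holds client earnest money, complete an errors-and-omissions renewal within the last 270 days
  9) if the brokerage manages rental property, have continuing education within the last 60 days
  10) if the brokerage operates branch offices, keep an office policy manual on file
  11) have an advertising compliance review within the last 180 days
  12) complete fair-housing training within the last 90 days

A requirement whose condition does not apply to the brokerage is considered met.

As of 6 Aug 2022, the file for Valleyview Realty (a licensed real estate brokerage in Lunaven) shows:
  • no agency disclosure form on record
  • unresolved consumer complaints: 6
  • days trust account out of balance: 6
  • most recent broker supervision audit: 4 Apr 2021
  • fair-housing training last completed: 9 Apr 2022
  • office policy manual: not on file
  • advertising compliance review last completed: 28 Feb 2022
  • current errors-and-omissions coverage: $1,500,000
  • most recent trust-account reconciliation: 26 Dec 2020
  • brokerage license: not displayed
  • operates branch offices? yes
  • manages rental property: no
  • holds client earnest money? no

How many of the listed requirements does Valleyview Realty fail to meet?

8

1. trust-account reconciliation 588 days ago vs limit 540 → not met
2. days trust account out of balance 6 ≤ 8 → met
3. agency disclosure form absent → not met
4. errors-and-omissions coverage $1,500,000 < $1,525,000 → not met
5. brokerage license absent → not met
6. broker supervision audit 489 days ago vs limit 365 → not met
7. unresolved consumer complaints 6 > 3 → not met
8. condition 'holds client earnest money' does not hold → requirement n/a → met
9. condition 'manages rental property' does not hold → requirement n/a → met
10. condition 'operates branch offices' holds; office policy manual absent → not met
11. advertising compliance review 159 days ago vs limit 180 → met
12. fair-housing training 119 days ago vs limit 90 → not met
Not met: 8 of 12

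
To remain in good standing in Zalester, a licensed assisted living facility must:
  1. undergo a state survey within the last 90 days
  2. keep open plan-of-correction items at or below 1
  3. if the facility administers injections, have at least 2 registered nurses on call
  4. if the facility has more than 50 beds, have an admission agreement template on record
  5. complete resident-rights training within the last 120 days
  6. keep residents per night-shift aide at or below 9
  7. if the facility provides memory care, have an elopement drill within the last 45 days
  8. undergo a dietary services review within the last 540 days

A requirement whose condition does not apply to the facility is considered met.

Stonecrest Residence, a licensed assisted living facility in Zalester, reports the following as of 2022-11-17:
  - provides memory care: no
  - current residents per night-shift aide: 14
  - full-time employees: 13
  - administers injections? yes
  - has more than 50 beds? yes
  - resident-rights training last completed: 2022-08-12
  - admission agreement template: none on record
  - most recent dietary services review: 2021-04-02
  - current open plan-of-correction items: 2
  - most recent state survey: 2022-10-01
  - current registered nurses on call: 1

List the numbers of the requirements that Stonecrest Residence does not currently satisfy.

1. state survey 47 days ago vs limit 90 → met
2. open plan-of-correction items 2 > 1 → not met
3. condition 'administers injections' holds; registered nurses on call 1 < 2 → not met
4. condition 'has more than 50 beds' holds; admission agreement template absent → not met
5. resident-rights training 97 days ago vs limit 120 → met
6. residents per night-shift aide 14 > 9 → not met
7. condition 'provides memory care' does not hold → requirement n/a → met
8. dietary services review 594 days ago vs limit 540 → not met
Not met: 2, 3, 4, 6, 8

2, 3, 4, 6, 8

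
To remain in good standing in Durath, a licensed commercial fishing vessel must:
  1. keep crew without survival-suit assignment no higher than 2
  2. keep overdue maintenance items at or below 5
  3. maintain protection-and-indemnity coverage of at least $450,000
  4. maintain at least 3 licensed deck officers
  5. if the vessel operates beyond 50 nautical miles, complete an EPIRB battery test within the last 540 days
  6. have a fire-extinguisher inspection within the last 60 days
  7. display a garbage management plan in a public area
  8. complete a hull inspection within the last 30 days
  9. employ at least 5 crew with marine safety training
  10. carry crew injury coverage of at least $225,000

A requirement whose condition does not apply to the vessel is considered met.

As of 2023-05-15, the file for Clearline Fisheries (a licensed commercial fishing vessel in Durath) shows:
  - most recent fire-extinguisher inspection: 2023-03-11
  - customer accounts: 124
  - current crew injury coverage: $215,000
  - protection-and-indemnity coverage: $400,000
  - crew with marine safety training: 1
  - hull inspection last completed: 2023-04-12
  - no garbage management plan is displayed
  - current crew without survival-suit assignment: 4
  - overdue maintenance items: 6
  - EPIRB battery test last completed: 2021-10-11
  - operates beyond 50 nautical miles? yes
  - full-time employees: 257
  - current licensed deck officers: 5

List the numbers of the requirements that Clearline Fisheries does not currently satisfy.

1, 2, 3, 5, 6, 7, 8, 9, 10

1. crew without survival-suit assignment 4 > 2 → not met
2. overdue maintenance items 6 > 5 → not met
3. protection-and-indemnity coverage $400,000 < $450,000 → not met
4. licensed deck officers 5 ≥ 3 → met
5. condition 'operates beyond 50 nautical miles' holds; EPIRB battery test 581 days ago vs limit 540 → not met
6. fire-extinguisher inspection 65 days ago vs limit 60 → not met
7. garbage management plan absent → not met
8. hull inspection 33 days ago vs limit 30 → not met
9. crew with marine safety training 1 < 5 → not met
10. crew injury coverage $215,000 < $225,000 → not met
Not met: 1, 2, 3, 5, 6, 7, 8, 9, 10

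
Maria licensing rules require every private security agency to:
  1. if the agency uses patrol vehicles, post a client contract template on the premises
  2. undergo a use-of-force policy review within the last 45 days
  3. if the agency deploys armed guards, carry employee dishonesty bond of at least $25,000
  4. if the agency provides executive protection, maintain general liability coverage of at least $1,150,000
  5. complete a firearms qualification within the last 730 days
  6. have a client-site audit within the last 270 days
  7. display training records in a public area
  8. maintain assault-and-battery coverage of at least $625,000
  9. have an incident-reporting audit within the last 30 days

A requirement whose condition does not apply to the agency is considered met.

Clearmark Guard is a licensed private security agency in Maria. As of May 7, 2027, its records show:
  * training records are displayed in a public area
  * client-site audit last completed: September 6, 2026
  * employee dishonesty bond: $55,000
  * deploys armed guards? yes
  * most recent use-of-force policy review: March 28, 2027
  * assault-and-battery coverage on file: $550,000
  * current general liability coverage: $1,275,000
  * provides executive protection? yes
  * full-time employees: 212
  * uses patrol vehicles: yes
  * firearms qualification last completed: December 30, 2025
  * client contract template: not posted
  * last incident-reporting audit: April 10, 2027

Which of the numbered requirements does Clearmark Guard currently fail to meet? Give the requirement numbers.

1. condition 'uses patrol vehicles' holds; client contract template absent → not met
2. use-of-force policy review 40 days ago vs limit 45 → met
3. condition 'deploys armed guards' holds; employee dishonesty bond $55,000 ≥ $25,000 → met
4. condition 'provides executive protection' holds; general liability coverage $1,275,000 ≥ $1,150,000 → met
5. firearms qualification 493 days ago vs limit 730 → met
6. client-site audit 243 days ago vs limit 270 → met
7. training records present → met
8. assault-and-battery coverage $550,000 < $625,000 → not met
9. incident-reporting audit 27 days ago vs limit 30 → met
Not met: 1, 8

1, 8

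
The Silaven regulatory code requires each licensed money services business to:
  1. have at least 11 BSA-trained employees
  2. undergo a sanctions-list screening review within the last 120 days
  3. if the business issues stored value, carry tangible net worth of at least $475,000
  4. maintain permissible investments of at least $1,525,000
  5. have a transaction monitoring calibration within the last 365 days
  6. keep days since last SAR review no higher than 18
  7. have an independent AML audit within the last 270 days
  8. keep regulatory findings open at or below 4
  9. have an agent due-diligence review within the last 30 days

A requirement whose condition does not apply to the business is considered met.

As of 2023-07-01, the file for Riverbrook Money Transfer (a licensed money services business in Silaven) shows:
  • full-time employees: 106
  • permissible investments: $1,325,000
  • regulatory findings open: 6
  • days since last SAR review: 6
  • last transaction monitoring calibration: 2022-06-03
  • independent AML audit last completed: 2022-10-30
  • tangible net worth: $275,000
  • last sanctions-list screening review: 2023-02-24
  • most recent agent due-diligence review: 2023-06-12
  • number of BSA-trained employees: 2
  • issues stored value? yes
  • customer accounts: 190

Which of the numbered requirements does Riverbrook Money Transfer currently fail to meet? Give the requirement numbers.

1. BSA-trained employees 2 < 11 → not met
2. sanctions-list screening review 127 days ago vs limit 120 → not met
3. condition 'issues stored value' holds; tangible net worth $275,000 < $475,000 → not met
4. permissible investments $1,325,000 < $1,525,000 → not met
5. transaction monitoring calibration 393 days ago vs limit 365 → not met
6. days since last SAR review 6 ≤ 18 → met
7. independent AML audit 244 days ago vs limit 270 → met
8. regulatory findings open 6 > 4 → not met
9. agent due-diligence review 19 days ago vs limit 30 → met
Not met: 1, 2, 3, 4, 5, 8

1, 2, 3, 4, 5, 8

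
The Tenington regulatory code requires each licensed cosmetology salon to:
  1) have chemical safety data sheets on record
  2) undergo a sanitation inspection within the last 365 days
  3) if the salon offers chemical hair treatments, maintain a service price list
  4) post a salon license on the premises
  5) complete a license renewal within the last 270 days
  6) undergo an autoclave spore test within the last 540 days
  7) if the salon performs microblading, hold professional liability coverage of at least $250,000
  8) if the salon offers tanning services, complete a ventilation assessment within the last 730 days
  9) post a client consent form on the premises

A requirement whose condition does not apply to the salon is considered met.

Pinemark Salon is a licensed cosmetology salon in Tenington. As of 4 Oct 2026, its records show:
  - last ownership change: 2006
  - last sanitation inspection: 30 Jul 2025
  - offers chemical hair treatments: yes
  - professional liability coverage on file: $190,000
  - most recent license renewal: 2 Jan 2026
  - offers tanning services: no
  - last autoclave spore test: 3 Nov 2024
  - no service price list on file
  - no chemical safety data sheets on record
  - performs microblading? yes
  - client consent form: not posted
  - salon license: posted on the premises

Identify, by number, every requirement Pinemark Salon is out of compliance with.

1. chemical safety data sheets absent → not met
2. sanitation inspection 431 days ago vs limit 365 → not met
3. condition 'offers chemical hair treatments' holds; service price list absent → not met
4. salon license present → met
5. license renewal 275 days ago vs limit 270 → not met
6. autoclave spore test 700 days ago vs limit 540 → not met
7. condition 'performs microblading' holds; professional liability coverage $190,000 < $250,000 → not met
8. condition 'offers tanning services' does not hold → requirement n/a → met
9. client consent form absent → not met
Not met: 1, 2, 3, 5, 6, 7, 9

1, 2, 3, 5, 6, 7, 9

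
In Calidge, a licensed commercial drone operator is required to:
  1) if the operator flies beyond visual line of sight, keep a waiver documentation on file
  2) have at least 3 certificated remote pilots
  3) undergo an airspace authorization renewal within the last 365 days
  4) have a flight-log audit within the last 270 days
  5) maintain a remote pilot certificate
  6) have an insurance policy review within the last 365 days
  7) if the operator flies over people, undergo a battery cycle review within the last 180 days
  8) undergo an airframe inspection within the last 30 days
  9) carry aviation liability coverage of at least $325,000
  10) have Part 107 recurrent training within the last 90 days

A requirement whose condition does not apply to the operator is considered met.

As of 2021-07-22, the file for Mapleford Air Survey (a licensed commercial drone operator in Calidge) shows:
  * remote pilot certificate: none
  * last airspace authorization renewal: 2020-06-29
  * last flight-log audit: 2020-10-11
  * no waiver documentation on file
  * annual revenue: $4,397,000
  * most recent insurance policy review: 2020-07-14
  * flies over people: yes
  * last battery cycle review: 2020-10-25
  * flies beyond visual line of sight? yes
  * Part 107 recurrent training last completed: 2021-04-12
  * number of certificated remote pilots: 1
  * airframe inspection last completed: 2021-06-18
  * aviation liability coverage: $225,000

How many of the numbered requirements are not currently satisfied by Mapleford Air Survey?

10

1. condition 'flies beyond visual line of sight' holds; waiver documentation absent → not met
2. certificated remote pilots 1 < 3 → not met
3. airspace authorization renewal 388 days ago vs limit 365 → not met
4. flight-log audit 284 days ago vs limit 270 → not met
5. remote pilot certificate absent → not met
6. insurance policy review 373 days ago vs limit 365 → not met
7. condition 'flies over people' holds; battery cycle review 270 days ago vs limit 180 → not met
8. airframe inspection 34 days ago vs limit 30 → not met
9. aviation liability coverage $225,000 < $325,000 → not met
10. Part 107 recurrent training 101 days ago vs limit 90 → not met
Not met: 10 of 10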